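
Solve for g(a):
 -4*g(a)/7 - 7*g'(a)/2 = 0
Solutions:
 g(a) = C1*exp(-8*a/49)


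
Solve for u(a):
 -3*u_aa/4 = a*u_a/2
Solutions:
 u(a) = C1 + C2*erf(sqrt(3)*a/3)


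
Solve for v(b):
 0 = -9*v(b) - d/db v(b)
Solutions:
 v(b) = C1*exp(-9*b)


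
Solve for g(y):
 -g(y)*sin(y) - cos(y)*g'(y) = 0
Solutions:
 g(y) = C1*cos(y)


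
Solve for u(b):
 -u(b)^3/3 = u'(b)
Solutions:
 u(b) = -sqrt(6)*sqrt(-1/(C1 - b))/2
 u(b) = sqrt(6)*sqrt(-1/(C1 - b))/2


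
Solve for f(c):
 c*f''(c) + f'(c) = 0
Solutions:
 f(c) = C1 + C2*log(c)


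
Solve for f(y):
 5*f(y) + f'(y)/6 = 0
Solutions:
 f(y) = C1*exp(-30*y)


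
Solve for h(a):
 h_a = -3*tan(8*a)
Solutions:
 h(a) = C1 + 3*log(cos(8*a))/8


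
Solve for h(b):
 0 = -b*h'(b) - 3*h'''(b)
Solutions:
 h(b) = C1 + Integral(C2*airyai(-3^(2/3)*b/3) + C3*airybi(-3^(2/3)*b/3), b)


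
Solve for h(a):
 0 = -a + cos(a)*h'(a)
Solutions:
 h(a) = C1 + Integral(a/cos(a), a)


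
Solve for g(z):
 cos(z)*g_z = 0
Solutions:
 g(z) = C1


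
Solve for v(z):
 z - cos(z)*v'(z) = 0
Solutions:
 v(z) = C1 + Integral(z/cos(z), z)


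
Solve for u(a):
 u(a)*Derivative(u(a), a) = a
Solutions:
 u(a) = -sqrt(C1 + a^2)
 u(a) = sqrt(C1 + a^2)


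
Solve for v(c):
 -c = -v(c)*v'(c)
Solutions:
 v(c) = -sqrt(C1 + c^2)
 v(c) = sqrt(C1 + c^2)


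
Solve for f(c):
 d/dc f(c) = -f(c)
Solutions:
 f(c) = C1*exp(-c)


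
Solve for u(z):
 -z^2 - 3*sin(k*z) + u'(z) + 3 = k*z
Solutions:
 u(z) = C1 + k*z^2/2 + z^3/3 - 3*z - 3*cos(k*z)/k


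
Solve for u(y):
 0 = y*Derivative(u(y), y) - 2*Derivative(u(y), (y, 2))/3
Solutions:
 u(y) = C1 + C2*erfi(sqrt(3)*y/2)


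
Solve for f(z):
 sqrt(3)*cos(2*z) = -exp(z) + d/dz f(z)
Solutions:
 f(z) = C1 + exp(z) + sqrt(3)*sin(2*z)/2


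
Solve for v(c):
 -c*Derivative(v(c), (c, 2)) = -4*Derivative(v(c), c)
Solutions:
 v(c) = C1 + C2*c^5


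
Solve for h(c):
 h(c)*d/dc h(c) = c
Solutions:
 h(c) = -sqrt(C1 + c^2)
 h(c) = sqrt(C1 + c^2)


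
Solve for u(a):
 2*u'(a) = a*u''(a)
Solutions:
 u(a) = C1 + C2*a^3


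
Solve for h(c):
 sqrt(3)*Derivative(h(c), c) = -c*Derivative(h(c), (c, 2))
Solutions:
 h(c) = C1 + C2*c^(1 - sqrt(3))


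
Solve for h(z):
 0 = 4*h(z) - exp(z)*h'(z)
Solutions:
 h(z) = C1*exp(-4*exp(-z))


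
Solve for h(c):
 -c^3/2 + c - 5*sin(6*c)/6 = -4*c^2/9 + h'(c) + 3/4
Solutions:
 h(c) = C1 - c^4/8 + 4*c^3/27 + c^2/2 - 3*c/4 + 5*cos(6*c)/36


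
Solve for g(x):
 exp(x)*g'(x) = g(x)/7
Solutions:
 g(x) = C1*exp(-exp(-x)/7)


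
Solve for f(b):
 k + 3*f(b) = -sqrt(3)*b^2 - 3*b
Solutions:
 f(b) = -sqrt(3)*b^2/3 - b - k/3


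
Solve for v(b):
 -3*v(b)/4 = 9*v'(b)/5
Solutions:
 v(b) = C1*exp(-5*b/12)


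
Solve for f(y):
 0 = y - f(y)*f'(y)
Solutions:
 f(y) = -sqrt(C1 + y^2)
 f(y) = sqrt(C1 + y^2)


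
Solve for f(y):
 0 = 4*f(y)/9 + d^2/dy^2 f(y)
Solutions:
 f(y) = C1*sin(2*y/3) + C2*cos(2*y/3)


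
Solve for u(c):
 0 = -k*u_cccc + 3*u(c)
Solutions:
 u(c) = C1*exp(-3^(1/4)*c*(1/k)^(1/4)) + C2*exp(3^(1/4)*c*(1/k)^(1/4)) + C3*exp(-3^(1/4)*I*c*(1/k)^(1/4)) + C4*exp(3^(1/4)*I*c*(1/k)^(1/4))


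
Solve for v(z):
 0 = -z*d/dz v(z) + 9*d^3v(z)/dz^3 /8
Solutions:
 v(z) = C1 + Integral(C2*airyai(2*3^(1/3)*z/3) + C3*airybi(2*3^(1/3)*z/3), z)


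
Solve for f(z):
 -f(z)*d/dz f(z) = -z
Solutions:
 f(z) = -sqrt(C1 + z^2)
 f(z) = sqrt(C1 + z^2)


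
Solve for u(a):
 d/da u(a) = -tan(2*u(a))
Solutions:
 u(a) = -asin(C1*exp(-2*a))/2 + pi/2
 u(a) = asin(C1*exp(-2*a))/2


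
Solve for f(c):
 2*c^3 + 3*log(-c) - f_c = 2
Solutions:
 f(c) = C1 + c^4/2 + 3*c*log(-c) - 5*c


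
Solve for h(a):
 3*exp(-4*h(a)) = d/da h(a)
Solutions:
 h(a) = log(-I*(C1 + 12*a)^(1/4))
 h(a) = log(I*(C1 + 12*a)^(1/4))
 h(a) = log(-(C1 + 12*a)^(1/4))
 h(a) = log(C1 + 12*a)/4


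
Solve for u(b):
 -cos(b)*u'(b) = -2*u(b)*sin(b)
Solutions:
 u(b) = C1/cos(b)^2


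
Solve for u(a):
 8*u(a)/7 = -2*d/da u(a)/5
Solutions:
 u(a) = C1*exp(-20*a/7)


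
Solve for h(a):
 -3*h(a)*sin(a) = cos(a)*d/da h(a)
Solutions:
 h(a) = C1*cos(a)^3


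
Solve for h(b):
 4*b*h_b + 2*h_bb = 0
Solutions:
 h(b) = C1 + C2*erf(b)


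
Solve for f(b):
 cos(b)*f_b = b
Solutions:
 f(b) = C1 + Integral(b/cos(b), b)


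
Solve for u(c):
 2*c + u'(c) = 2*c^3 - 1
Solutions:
 u(c) = C1 + c^4/2 - c^2 - c


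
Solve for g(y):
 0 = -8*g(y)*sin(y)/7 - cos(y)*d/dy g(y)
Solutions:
 g(y) = C1*cos(y)^(8/7)


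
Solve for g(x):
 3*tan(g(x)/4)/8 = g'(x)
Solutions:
 g(x) = -4*asin(C1*exp(3*x/32)) + 4*pi
 g(x) = 4*asin(C1*exp(3*x/32))


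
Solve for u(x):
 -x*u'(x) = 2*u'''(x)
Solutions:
 u(x) = C1 + Integral(C2*airyai(-2^(2/3)*x/2) + C3*airybi(-2^(2/3)*x/2), x)


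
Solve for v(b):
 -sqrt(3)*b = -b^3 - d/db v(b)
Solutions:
 v(b) = C1 - b^4/4 + sqrt(3)*b^2/2


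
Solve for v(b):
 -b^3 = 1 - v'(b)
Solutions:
 v(b) = C1 + b^4/4 + b


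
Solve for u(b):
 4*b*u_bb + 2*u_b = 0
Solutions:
 u(b) = C1 + C2*sqrt(b)


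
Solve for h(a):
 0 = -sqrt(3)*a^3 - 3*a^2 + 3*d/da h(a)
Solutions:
 h(a) = C1 + sqrt(3)*a^4/12 + a^3/3


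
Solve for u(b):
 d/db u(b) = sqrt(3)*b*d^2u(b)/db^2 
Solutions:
 u(b) = C1 + C2*b^(sqrt(3)/3 + 1)


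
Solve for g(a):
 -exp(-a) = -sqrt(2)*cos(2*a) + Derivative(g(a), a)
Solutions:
 g(a) = C1 + sqrt(2)*sin(2*a)/2 + exp(-a)


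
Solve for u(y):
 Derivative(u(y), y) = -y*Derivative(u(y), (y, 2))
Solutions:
 u(y) = C1 + C2*log(y)


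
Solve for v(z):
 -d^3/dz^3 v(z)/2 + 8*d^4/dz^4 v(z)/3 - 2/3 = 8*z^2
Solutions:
 v(z) = C1 + C2*z + C3*z^2 + C4*exp(3*z/16) - 4*z^5/15 - 64*z^4/9 - 4102*z^3/27


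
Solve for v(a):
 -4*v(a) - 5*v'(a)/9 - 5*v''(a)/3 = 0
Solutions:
 v(a) = (C1*sin(sqrt(2135)*a/30) + C2*cos(sqrt(2135)*a/30))*exp(-a/6)


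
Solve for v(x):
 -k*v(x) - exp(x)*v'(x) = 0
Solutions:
 v(x) = C1*exp(k*exp(-x))


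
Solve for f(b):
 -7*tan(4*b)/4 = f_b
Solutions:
 f(b) = C1 + 7*log(cos(4*b))/16


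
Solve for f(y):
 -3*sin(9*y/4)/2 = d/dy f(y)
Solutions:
 f(y) = C1 + 2*cos(9*y/4)/3


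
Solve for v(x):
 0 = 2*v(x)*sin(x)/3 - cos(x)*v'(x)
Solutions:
 v(x) = C1/cos(x)^(2/3)


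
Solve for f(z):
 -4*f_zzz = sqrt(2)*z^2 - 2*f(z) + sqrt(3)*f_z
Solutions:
 f(z) = C1*exp(-z*(-3^(5/6)/(6 + sqrt(sqrt(3) + 36))^(1/3) + 3^(2/3)*(6 + sqrt(sqrt(3) + 36))^(1/3))/12)*sin(z*(3^(1/3)/(6 + sqrt(sqrt(3) + 36))^(1/3) + 3^(1/6)*(6 + sqrt(sqrt(3) + 36))^(1/3))/4) + C2*exp(-z*(-3^(5/6)/(6 + sqrt(sqrt(3) + 36))^(1/3) + 3^(2/3)*(6 + sqrt(sqrt(3) + 36))^(1/3))/12)*cos(z*(3^(1/3)/(6 + sqrt(sqrt(3) + 36))^(1/3) + 3^(1/6)*(6 + sqrt(sqrt(3) + 36))^(1/3))/4) + C3*exp(z*(-3^(5/6)/(6 + sqrt(sqrt(3) + 36))^(1/3) + 3^(2/3)*(6 + sqrt(sqrt(3) + 36))^(1/3))/6) + sqrt(2)*z^2/2 + sqrt(6)*z/2 + 3*sqrt(2)/4


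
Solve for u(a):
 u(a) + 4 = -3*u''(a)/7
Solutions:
 u(a) = C1*sin(sqrt(21)*a/3) + C2*cos(sqrt(21)*a/3) - 4


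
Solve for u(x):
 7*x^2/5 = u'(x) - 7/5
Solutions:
 u(x) = C1 + 7*x^3/15 + 7*x/5


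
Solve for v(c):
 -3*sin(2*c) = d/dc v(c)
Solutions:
 v(c) = C1 + 3*cos(2*c)/2


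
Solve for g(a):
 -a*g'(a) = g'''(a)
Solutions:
 g(a) = C1 + Integral(C2*airyai(-a) + C3*airybi(-a), a)


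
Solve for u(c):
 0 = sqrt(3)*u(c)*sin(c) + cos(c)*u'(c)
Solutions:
 u(c) = C1*cos(c)^(sqrt(3))


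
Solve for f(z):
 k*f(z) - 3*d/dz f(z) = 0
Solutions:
 f(z) = C1*exp(k*z/3)


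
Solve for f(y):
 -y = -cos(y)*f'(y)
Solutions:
 f(y) = C1 + Integral(y/cos(y), y)


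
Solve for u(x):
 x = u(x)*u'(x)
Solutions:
 u(x) = -sqrt(C1 + x^2)
 u(x) = sqrt(C1 + x^2)


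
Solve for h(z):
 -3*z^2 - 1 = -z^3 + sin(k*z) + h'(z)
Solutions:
 h(z) = C1 + z^4/4 - z^3 - z + cos(k*z)/k


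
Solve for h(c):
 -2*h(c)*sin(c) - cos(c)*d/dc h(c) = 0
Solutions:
 h(c) = C1*cos(c)^2


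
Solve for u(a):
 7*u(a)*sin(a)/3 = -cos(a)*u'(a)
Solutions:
 u(a) = C1*cos(a)^(7/3)


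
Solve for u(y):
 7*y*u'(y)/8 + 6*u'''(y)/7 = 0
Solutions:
 u(y) = C1 + Integral(C2*airyai(-42^(2/3)*y/12) + C3*airybi(-42^(2/3)*y/12), y)


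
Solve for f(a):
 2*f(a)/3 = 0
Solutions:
 f(a) = 0


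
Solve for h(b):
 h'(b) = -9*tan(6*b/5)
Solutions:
 h(b) = C1 + 15*log(cos(6*b/5))/2


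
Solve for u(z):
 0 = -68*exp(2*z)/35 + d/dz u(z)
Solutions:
 u(z) = C1 + 34*exp(2*z)/35


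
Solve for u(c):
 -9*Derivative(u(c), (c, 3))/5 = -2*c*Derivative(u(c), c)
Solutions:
 u(c) = C1 + Integral(C2*airyai(30^(1/3)*c/3) + C3*airybi(30^(1/3)*c/3), c)


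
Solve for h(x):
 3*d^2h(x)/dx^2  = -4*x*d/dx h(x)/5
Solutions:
 h(x) = C1 + C2*erf(sqrt(30)*x/15)


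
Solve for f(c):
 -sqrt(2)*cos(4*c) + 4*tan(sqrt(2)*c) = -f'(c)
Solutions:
 f(c) = C1 + 2*sqrt(2)*log(cos(sqrt(2)*c)) + sqrt(2)*sin(4*c)/4


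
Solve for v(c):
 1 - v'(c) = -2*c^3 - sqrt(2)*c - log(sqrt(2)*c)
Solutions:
 v(c) = C1 + c^4/2 + sqrt(2)*c^2/2 + c*log(c) + c*log(2)/2


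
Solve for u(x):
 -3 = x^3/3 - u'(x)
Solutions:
 u(x) = C1 + x^4/12 + 3*x


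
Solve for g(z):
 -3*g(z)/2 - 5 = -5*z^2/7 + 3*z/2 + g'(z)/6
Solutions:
 g(z) = C1*exp(-9*z) + 10*z^2/21 - 209*z/189 - 5461/1701


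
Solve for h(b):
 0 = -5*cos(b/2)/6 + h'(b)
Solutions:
 h(b) = C1 + 5*sin(b/2)/3


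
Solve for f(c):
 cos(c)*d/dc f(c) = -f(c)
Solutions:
 f(c) = C1*sqrt(sin(c) - 1)/sqrt(sin(c) + 1)


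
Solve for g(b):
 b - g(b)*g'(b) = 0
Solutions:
 g(b) = -sqrt(C1 + b^2)
 g(b) = sqrt(C1 + b^2)


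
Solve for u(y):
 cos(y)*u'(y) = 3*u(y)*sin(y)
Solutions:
 u(y) = C1/cos(y)^3


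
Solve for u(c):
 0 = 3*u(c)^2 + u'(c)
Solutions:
 u(c) = 1/(C1 + 3*c)


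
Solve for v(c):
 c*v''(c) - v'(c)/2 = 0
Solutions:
 v(c) = C1 + C2*c^(3/2)


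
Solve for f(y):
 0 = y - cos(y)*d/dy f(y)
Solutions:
 f(y) = C1 + Integral(y/cos(y), y)


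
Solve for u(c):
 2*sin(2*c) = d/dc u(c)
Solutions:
 u(c) = C1 - cos(2*c)


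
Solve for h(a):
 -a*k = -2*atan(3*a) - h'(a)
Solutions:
 h(a) = C1 + a^2*k/2 - 2*a*atan(3*a) + log(9*a^2 + 1)/3


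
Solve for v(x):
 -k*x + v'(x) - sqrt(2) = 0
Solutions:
 v(x) = C1 + k*x^2/2 + sqrt(2)*x


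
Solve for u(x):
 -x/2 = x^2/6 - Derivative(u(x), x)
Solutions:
 u(x) = C1 + x^3/18 + x^2/4


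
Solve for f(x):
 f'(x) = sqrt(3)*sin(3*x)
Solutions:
 f(x) = C1 - sqrt(3)*cos(3*x)/3


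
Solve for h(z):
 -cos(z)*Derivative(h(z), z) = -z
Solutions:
 h(z) = C1 + Integral(z/cos(z), z)


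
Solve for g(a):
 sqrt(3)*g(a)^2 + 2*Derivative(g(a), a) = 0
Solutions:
 g(a) = 2/(C1 + sqrt(3)*a)


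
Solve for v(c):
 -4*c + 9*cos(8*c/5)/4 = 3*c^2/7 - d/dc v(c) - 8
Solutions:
 v(c) = C1 + c^3/7 + 2*c^2 - 8*c - 45*sin(8*c/5)/32


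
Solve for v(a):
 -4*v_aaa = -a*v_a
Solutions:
 v(a) = C1 + Integral(C2*airyai(2^(1/3)*a/2) + C3*airybi(2^(1/3)*a/2), a)


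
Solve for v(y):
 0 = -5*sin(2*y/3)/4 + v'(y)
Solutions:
 v(y) = C1 - 15*cos(2*y/3)/8


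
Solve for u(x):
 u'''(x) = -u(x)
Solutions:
 u(x) = C3*exp(-x) + (C1*sin(sqrt(3)*x/2) + C2*cos(sqrt(3)*x/2))*exp(x/2)


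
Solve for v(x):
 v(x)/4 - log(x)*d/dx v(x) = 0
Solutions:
 v(x) = C1*exp(li(x)/4)


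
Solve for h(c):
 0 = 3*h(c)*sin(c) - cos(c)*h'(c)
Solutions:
 h(c) = C1/cos(c)^3


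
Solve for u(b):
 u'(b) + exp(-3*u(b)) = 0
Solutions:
 u(b) = log(C1 - 3*b)/3
 u(b) = log((-3^(1/3) - 3^(5/6)*I)*(C1 - b)^(1/3)/2)
 u(b) = log((-3^(1/3) + 3^(5/6)*I)*(C1 - b)^(1/3)/2)


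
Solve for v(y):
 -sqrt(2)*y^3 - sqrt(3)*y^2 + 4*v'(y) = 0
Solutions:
 v(y) = C1 + sqrt(2)*y^4/16 + sqrt(3)*y^3/12


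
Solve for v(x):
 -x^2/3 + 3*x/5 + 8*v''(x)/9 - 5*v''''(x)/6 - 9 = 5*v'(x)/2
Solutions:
 v(x) = C1 + C2*exp(x*(32*50^(1/3)/(sqrt(4018705) + 2025)^(1/3) + 20^(1/3)*(sqrt(4018705) + 2025)^(1/3))/60)*sin(sqrt(3)*x*(-20^(1/3)*(sqrt(4018705) + 2025)^(1/3) + 32*50^(1/3)/(sqrt(4018705) + 2025)^(1/3))/60) + C3*exp(x*(32*50^(1/3)/(sqrt(4018705) + 2025)^(1/3) + 20^(1/3)*(sqrt(4018705) + 2025)^(1/3))/60)*cos(sqrt(3)*x*(-20^(1/3)*(sqrt(4018705) + 2025)^(1/3) + 32*50^(1/3)/(sqrt(4018705) + 2025)^(1/3))/60) + C4*exp(-x*(32*50^(1/3)/(sqrt(4018705) + 2025)^(1/3) + 20^(1/3)*(sqrt(4018705) + 2025)^(1/3))/30) - 2*x^3/45 + 49*x^2/675 - 107782*x/30375


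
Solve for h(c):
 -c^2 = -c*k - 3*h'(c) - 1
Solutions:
 h(c) = C1 + c^3/9 - c^2*k/6 - c/3


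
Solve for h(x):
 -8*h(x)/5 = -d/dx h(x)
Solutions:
 h(x) = C1*exp(8*x/5)


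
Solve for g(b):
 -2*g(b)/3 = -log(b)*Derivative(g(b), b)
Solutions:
 g(b) = C1*exp(2*li(b)/3)


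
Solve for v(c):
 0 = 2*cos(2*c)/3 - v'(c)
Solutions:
 v(c) = C1 + sin(2*c)/3


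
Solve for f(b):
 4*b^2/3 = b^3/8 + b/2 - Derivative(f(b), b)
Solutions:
 f(b) = C1 + b^4/32 - 4*b^3/9 + b^2/4


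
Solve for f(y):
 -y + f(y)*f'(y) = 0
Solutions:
 f(y) = -sqrt(C1 + y^2)
 f(y) = sqrt(C1 + y^2)


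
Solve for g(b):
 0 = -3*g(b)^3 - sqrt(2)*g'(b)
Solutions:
 g(b) = -sqrt(-1/(C1 - 3*sqrt(2)*b))
 g(b) = sqrt(-1/(C1 - 3*sqrt(2)*b))


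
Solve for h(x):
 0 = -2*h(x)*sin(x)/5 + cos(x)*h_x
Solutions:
 h(x) = C1/cos(x)^(2/5)


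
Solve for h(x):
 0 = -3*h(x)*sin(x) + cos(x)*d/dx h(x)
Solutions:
 h(x) = C1/cos(x)^3


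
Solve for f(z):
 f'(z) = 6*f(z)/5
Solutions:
 f(z) = C1*exp(6*z/5)


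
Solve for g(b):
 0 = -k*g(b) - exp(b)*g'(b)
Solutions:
 g(b) = C1*exp(k*exp(-b))


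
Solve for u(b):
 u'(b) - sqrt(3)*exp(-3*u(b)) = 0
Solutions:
 u(b) = log(C1 + 3*sqrt(3)*b)/3
 u(b) = log((-3^(1/3) - 3^(5/6)*I)*(C1 + sqrt(3)*b)^(1/3)/2)
 u(b) = log((-3^(1/3) + 3^(5/6)*I)*(C1 + sqrt(3)*b)^(1/3)/2)


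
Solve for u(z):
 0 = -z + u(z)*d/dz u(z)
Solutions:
 u(z) = -sqrt(C1 + z^2)
 u(z) = sqrt(C1 + z^2)


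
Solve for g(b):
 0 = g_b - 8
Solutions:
 g(b) = C1 + 8*b


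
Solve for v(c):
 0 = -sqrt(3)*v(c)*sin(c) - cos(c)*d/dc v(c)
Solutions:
 v(c) = C1*cos(c)^(sqrt(3))


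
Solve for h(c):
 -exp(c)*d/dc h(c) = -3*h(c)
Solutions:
 h(c) = C1*exp(-3*exp(-c))


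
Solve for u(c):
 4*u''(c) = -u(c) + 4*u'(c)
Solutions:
 u(c) = (C1 + C2*c)*exp(c/2)


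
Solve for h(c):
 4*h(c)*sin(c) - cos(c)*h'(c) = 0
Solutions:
 h(c) = C1/cos(c)^4


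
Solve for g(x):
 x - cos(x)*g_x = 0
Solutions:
 g(x) = C1 + Integral(x/cos(x), x)


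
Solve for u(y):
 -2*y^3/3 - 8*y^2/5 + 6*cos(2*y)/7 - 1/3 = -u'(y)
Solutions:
 u(y) = C1 + y^4/6 + 8*y^3/15 + y/3 - 3*sin(2*y)/7


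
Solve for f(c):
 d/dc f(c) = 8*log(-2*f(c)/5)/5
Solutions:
 -5*Integral(1/(log(-_y) - log(5) + log(2)), (_y, f(c)))/8 = C1 - c


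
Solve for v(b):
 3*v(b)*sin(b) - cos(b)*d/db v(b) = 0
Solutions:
 v(b) = C1/cos(b)^3


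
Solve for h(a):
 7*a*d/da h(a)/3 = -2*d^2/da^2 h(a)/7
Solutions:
 h(a) = C1 + C2*erf(7*sqrt(3)*a/6)


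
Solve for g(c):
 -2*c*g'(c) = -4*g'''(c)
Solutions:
 g(c) = C1 + Integral(C2*airyai(2^(2/3)*c/2) + C3*airybi(2^(2/3)*c/2), c)


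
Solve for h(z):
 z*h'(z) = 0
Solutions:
 h(z) = C1


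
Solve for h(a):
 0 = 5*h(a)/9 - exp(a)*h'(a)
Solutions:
 h(a) = C1*exp(-5*exp(-a)/9)


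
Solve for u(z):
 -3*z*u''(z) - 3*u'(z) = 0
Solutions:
 u(z) = C1 + C2*log(z)


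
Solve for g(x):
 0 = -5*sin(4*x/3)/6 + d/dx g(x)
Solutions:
 g(x) = C1 - 5*cos(4*x/3)/8


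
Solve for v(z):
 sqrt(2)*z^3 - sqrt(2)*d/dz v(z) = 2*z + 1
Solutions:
 v(z) = C1 + z^4/4 - sqrt(2)*z^2/2 - sqrt(2)*z/2


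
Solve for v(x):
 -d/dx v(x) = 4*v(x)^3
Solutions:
 v(x) = -sqrt(2)*sqrt(-1/(C1 - 4*x))/2
 v(x) = sqrt(2)*sqrt(-1/(C1 - 4*x))/2


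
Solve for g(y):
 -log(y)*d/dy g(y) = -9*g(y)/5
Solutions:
 g(y) = C1*exp(9*li(y)/5)


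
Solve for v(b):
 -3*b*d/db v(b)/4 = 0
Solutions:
 v(b) = C1


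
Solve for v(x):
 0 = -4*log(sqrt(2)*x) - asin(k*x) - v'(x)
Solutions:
 v(x) = C1 - 4*x*log(x) - 2*x*log(2) + 4*x - Piecewise((x*asin(k*x) + sqrt(-k^2*x^2 + 1)/k, Ne(k, 0)), (0, True))


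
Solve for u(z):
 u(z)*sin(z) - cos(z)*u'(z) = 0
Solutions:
 u(z) = C1/cos(z)


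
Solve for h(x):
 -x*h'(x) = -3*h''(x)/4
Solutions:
 h(x) = C1 + C2*erfi(sqrt(6)*x/3)


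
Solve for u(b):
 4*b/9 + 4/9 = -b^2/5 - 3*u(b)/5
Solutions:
 u(b) = -b^2/3 - 20*b/27 - 20/27


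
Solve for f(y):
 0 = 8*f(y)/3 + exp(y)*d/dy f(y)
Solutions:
 f(y) = C1*exp(8*exp(-y)/3)


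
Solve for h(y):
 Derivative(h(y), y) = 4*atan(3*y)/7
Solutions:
 h(y) = C1 + 4*y*atan(3*y)/7 - 2*log(9*y^2 + 1)/21


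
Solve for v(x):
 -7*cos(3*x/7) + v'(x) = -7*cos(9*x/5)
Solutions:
 v(x) = C1 + 49*sin(3*x/7)/3 - 35*sin(9*x/5)/9


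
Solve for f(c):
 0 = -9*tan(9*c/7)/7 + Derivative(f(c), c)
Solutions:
 f(c) = C1 - log(cos(9*c/7))


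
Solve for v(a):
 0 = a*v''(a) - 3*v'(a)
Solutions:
 v(a) = C1 + C2*a^4


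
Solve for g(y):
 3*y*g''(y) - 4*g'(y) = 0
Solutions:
 g(y) = C1 + C2*y^(7/3)


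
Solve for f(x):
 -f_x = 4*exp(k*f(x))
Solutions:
 f(x) = Piecewise((log(1/(C1*k + 4*k*x))/k, Ne(k, 0)), (nan, True))
 f(x) = Piecewise((C1 - 4*x, Eq(k, 0)), (nan, True))


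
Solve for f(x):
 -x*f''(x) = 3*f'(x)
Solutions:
 f(x) = C1 + C2/x^2


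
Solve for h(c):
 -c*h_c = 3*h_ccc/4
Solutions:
 h(c) = C1 + Integral(C2*airyai(-6^(2/3)*c/3) + C3*airybi(-6^(2/3)*c/3), c)


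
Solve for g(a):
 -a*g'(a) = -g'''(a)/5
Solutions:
 g(a) = C1 + Integral(C2*airyai(5^(1/3)*a) + C3*airybi(5^(1/3)*a), a)


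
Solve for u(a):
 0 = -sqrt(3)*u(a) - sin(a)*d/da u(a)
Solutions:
 u(a) = C1*(cos(a) + 1)^(sqrt(3)/2)/(cos(a) - 1)^(sqrt(3)/2)


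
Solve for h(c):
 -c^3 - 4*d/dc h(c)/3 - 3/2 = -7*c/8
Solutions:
 h(c) = C1 - 3*c^4/16 + 21*c^2/64 - 9*c/8


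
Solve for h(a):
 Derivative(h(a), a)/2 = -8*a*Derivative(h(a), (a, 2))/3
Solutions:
 h(a) = C1 + C2*a^(13/16)


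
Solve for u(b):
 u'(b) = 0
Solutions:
 u(b) = C1


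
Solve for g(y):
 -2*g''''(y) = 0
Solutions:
 g(y) = C1 + C2*y + C3*y^2 + C4*y^3


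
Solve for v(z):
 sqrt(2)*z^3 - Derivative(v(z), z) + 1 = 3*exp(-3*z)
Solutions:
 v(z) = C1 + sqrt(2)*z^4/4 + z + exp(-3*z)


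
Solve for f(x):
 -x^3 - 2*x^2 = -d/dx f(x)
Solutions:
 f(x) = C1 + x^4/4 + 2*x^3/3


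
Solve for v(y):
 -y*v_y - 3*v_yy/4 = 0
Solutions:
 v(y) = C1 + C2*erf(sqrt(6)*y/3)


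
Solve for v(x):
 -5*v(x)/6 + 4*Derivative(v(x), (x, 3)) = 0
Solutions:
 v(x) = C3*exp(3^(2/3)*5^(1/3)*x/6) + (C1*sin(3^(1/6)*5^(1/3)*x/4) + C2*cos(3^(1/6)*5^(1/3)*x/4))*exp(-3^(2/3)*5^(1/3)*x/12)


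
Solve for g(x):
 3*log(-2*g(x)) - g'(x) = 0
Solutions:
 -Integral(1/(log(-_y) + log(2)), (_y, g(x)))/3 = C1 - x


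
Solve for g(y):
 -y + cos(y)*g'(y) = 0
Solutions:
 g(y) = C1 + Integral(y/cos(y), y)


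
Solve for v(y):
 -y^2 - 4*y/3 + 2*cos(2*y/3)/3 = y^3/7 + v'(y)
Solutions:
 v(y) = C1 - y^4/28 - y^3/3 - 2*y^2/3 + sin(2*y/3)


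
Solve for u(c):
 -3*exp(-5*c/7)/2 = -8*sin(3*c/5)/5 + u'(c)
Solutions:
 u(c) = C1 - 8*cos(3*c/5)/3 + 21*exp(-5*c/7)/10


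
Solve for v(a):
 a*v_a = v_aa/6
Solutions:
 v(a) = C1 + C2*erfi(sqrt(3)*a)


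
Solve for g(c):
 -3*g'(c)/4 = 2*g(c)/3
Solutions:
 g(c) = C1*exp(-8*c/9)


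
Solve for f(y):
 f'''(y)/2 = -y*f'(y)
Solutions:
 f(y) = C1 + Integral(C2*airyai(-2^(1/3)*y) + C3*airybi(-2^(1/3)*y), y)


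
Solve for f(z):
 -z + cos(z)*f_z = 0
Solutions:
 f(z) = C1 + Integral(z/cos(z), z)


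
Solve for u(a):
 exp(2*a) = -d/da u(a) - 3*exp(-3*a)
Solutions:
 u(a) = C1 - exp(2*a)/2 + exp(-3*a)


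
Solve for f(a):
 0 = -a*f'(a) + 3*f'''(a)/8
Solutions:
 f(a) = C1 + Integral(C2*airyai(2*3^(2/3)*a/3) + C3*airybi(2*3^(2/3)*a/3), a)


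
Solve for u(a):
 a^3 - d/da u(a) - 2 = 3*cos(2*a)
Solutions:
 u(a) = C1 + a^4/4 - 2*a - 3*sin(2*a)/2


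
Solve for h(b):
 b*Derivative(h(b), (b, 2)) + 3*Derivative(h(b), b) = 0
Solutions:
 h(b) = C1 + C2/b^2


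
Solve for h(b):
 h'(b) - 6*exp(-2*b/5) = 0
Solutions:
 h(b) = C1 - 15*exp(-2*b/5)


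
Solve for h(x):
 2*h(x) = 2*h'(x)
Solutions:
 h(x) = C1*exp(x)


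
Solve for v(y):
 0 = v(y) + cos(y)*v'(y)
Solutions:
 v(y) = C1*sqrt(sin(y) - 1)/sqrt(sin(y) + 1)


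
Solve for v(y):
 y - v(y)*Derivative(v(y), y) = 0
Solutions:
 v(y) = -sqrt(C1 + y^2)
 v(y) = sqrt(C1 + y^2)


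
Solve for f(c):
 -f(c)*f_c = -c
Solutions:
 f(c) = -sqrt(C1 + c^2)
 f(c) = sqrt(C1 + c^2)


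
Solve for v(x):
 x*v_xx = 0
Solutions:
 v(x) = C1 + C2*x


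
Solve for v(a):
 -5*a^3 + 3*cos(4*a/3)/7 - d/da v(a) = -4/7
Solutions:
 v(a) = C1 - 5*a^4/4 + 4*a/7 + 9*sin(4*a/3)/28


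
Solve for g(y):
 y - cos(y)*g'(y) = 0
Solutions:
 g(y) = C1 + Integral(y/cos(y), y)


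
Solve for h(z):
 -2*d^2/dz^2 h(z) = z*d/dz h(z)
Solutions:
 h(z) = C1 + C2*erf(z/2)


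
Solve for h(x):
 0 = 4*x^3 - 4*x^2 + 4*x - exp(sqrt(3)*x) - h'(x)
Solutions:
 h(x) = C1 + x^4 - 4*x^3/3 + 2*x^2 - sqrt(3)*exp(sqrt(3)*x)/3


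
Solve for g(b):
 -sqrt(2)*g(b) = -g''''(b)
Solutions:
 g(b) = C1*exp(-2^(1/8)*b) + C2*exp(2^(1/8)*b) + C3*sin(2^(1/8)*b) + C4*cos(2^(1/8)*b)


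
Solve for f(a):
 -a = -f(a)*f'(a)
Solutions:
 f(a) = -sqrt(C1 + a^2)
 f(a) = sqrt(C1 + a^2)


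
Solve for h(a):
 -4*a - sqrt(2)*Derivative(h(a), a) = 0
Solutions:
 h(a) = C1 - sqrt(2)*a^2


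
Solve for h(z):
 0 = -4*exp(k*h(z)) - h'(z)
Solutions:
 h(z) = Piecewise((log(1/(C1*k + 4*k*z))/k, Ne(k, 0)), (nan, True))
 h(z) = Piecewise((C1 - 4*z, Eq(k, 0)), (nan, True))


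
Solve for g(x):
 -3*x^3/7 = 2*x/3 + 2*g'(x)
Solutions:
 g(x) = C1 - 3*x^4/56 - x^2/6


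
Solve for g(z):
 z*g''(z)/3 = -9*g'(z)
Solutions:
 g(z) = C1 + C2/z^26


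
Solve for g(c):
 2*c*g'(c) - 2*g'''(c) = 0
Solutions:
 g(c) = C1 + Integral(C2*airyai(c) + C3*airybi(c), c)


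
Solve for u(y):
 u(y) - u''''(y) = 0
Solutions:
 u(y) = C1*exp(-y) + C2*exp(y) + C3*sin(y) + C4*cos(y)


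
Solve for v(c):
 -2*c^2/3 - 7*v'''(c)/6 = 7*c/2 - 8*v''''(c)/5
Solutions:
 v(c) = C1 + C2*c + C3*c^2 + C4*exp(35*c/48) - c^5/105 - 373*c^4/1960 - 8952*c^3/8575


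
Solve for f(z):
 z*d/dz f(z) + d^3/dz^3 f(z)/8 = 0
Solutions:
 f(z) = C1 + Integral(C2*airyai(-2*z) + C3*airybi(-2*z), z)


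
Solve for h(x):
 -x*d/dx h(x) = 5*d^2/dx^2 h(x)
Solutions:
 h(x) = C1 + C2*erf(sqrt(10)*x/10)


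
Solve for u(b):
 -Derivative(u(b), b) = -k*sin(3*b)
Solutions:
 u(b) = C1 - k*cos(3*b)/3


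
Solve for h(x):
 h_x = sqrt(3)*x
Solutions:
 h(x) = C1 + sqrt(3)*x^2/2


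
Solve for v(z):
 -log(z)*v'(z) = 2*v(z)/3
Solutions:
 v(z) = C1*exp(-2*li(z)/3)


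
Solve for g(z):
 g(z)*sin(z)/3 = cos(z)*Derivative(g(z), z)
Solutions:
 g(z) = C1/cos(z)^(1/3)


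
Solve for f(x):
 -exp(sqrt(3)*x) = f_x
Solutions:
 f(x) = C1 - sqrt(3)*exp(sqrt(3)*x)/3


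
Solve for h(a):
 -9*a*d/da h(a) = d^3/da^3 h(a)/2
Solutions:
 h(a) = C1 + Integral(C2*airyai(-18^(1/3)*a) + C3*airybi(-18^(1/3)*a), a)


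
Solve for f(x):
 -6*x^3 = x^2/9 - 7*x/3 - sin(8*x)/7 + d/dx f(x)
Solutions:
 f(x) = C1 - 3*x^4/2 - x^3/27 + 7*x^2/6 - cos(8*x)/56


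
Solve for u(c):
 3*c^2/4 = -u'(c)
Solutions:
 u(c) = C1 - c^3/4


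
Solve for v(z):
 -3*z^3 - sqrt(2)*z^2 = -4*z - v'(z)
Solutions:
 v(z) = C1 + 3*z^4/4 + sqrt(2)*z^3/3 - 2*z^2


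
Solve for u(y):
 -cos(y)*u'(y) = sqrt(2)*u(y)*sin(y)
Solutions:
 u(y) = C1*cos(y)^(sqrt(2))


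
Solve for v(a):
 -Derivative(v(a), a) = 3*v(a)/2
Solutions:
 v(a) = C1*exp(-3*a/2)


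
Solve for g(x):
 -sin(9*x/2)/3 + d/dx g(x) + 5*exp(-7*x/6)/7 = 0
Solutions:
 g(x) = C1 - 2*cos(9*x/2)/27 + 30*exp(-7*x/6)/49


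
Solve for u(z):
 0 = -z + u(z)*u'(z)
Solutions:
 u(z) = -sqrt(C1 + z^2)
 u(z) = sqrt(C1 + z^2)


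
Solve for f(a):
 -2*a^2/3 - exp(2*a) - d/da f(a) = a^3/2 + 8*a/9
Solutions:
 f(a) = C1 - a^4/8 - 2*a^3/9 - 4*a^2/9 - exp(2*a)/2


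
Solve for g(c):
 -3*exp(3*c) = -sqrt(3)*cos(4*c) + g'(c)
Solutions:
 g(c) = C1 - exp(3*c) + sqrt(3)*sin(4*c)/4


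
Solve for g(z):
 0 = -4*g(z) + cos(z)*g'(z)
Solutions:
 g(z) = C1*(sin(z)^2 + 2*sin(z) + 1)/(sin(z)^2 - 2*sin(z) + 1)


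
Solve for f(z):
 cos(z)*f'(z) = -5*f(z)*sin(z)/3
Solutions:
 f(z) = C1*cos(z)^(5/3)


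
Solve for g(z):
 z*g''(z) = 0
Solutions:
 g(z) = C1 + C2*z


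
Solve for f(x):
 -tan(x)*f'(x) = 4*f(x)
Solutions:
 f(x) = C1/sin(x)^4


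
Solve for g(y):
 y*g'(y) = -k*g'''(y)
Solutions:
 g(y) = C1 + Integral(C2*airyai(y*(-1/k)^(1/3)) + C3*airybi(y*(-1/k)^(1/3)), y)


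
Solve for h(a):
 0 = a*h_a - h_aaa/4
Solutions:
 h(a) = C1 + Integral(C2*airyai(2^(2/3)*a) + C3*airybi(2^(2/3)*a), a)


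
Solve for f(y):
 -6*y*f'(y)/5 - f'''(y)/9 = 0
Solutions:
 f(y) = C1 + Integral(C2*airyai(-3*2^(1/3)*5^(2/3)*y/5) + C3*airybi(-3*2^(1/3)*5^(2/3)*y/5), y)


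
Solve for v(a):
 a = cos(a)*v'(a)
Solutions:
 v(a) = C1 + Integral(a/cos(a), a)


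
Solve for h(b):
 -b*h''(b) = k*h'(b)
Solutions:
 h(b) = C1 + b^(1 - re(k))*(C2*sin(log(b)*Abs(im(k))) + C3*cos(log(b)*im(k)))


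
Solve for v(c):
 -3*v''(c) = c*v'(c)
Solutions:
 v(c) = C1 + C2*erf(sqrt(6)*c/6)


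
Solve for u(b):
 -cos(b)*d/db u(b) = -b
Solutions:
 u(b) = C1 + Integral(b/cos(b), b)


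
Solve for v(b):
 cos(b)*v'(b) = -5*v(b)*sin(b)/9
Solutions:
 v(b) = C1*cos(b)^(5/9)


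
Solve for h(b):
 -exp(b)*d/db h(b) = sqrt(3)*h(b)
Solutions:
 h(b) = C1*exp(sqrt(3)*exp(-b))


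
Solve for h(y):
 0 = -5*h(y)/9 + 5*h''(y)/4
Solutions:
 h(y) = C1*exp(-2*y/3) + C2*exp(2*y/3)


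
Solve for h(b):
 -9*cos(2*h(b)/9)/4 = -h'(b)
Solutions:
 -9*b/4 - 9*log(sin(2*h(b)/9) - 1)/4 + 9*log(sin(2*h(b)/9) + 1)/4 = C1


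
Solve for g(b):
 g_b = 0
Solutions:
 g(b) = C1


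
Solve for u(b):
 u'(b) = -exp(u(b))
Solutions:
 u(b) = log(1/(C1 + b))


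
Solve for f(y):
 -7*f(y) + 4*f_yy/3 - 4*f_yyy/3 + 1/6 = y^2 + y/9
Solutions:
 f(y) = C1*exp(y*(4/(9*sqrt(3857) + 559)^(1/3) + 4 + (9*sqrt(3857) + 559)^(1/3))/12)*sin(sqrt(3)*y*(-(9*sqrt(3857) + 559)^(1/3) + 4/(9*sqrt(3857) + 559)^(1/3))/12) + C2*exp(y*(4/(9*sqrt(3857) + 559)^(1/3) + 4 + (9*sqrt(3857) + 559)^(1/3))/12)*cos(sqrt(3)*y*(-(9*sqrt(3857) + 559)^(1/3) + 4/(9*sqrt(3857) + 559)^(1/3))/12) + C3*exp(y*(-(9*sqrt(3857) + 559)^(1/3) - 4/(9*sqrt(3857) + 559)^(1/3) + 2)/6) - y^2/7 - y/63 - 3/98


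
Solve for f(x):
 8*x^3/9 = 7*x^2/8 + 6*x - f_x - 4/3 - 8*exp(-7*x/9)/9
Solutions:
 f(x) = C1 - 2*x^4/9 + 7*x^3/24 + 3*x^2 - 4*x/3 + 8*exp(-7*x/9)/7


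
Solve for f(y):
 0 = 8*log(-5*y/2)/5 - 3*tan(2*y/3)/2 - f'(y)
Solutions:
 f(y) = C1 + 8*y*log(-y)/5 - 8*y/5 - 8*y*log(2)/5 + 8*y*log(5)/5 + 9*log(cos(2*y/3))/4


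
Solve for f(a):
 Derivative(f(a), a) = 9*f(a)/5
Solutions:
 f(a) = C1*exp(9*a/5)


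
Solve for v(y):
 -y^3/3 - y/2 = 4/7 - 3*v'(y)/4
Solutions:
 v(y) = C1 + y^4/9 + y^2/3 + 16*y/21


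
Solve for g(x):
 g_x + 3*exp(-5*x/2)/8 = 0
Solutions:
 g(x) = C1 + 3*exp(-5*x/2)/20


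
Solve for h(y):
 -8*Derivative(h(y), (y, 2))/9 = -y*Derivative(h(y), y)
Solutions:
 h(y) = C1 + C2*erfi(3*y/4)


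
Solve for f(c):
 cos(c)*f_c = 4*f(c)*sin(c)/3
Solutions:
 f(c) = C1/cos(c)^(4/3)


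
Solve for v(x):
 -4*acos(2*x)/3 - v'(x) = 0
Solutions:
 v(x) = C1 - 4*x*acos(2*x)/3 + 2*sqrt(1 - 4*x^2)/3


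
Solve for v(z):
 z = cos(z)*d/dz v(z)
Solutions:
 v(z) = C1 + Integral(z/cos(z), z)


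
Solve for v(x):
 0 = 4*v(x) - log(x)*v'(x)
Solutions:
 v(x) = C1*exp(4*li(x))


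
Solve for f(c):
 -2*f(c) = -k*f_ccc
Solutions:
 f(c) = C1*exp(2^(1/3)*c*(1/k)^(1/3)) + C2*exp(2^(1/3)*c*(-1 + sqrt(3)*I)*(1/k)^(1/3)/2) + C3*exp(-2^(1/3)*c*(1 + sqrt(3)*I)*(1/k)^(1/3)/2)


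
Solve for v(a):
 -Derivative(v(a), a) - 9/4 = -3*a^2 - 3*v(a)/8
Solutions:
 v(a) = C1*exp(3*a/8) - 8*a^2 - 128*a/3 - 970/9


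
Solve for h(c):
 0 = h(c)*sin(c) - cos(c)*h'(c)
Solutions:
 h(c) = C1/cos(c)


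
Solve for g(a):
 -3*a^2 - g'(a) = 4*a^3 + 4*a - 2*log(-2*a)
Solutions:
 g(a) = C1 - a^4 - a^3 - 2*a^2 + 2*a*log(-a) + 2*a*(-1 + log(2))


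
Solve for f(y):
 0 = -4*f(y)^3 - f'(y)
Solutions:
 f(y) = -sqrt(2)*sqrt(-1/(C1 - 4*y))/2
 f(y) = sqrt(2)*sqrt(-1/(C1 - 4*y))/2


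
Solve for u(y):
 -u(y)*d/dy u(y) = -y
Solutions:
 u(y) = -sqrt(C1 + y^2)
 u(y) = sqrt(C1 + y^2)


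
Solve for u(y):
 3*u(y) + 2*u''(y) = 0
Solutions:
 u(y) = C1*sin(sqrt(6)*y/2) + C2*cos(sqrt(6)*y/2)


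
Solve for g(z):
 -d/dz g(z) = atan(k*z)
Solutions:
 g(z) = C1 - Piecewise((z*atan(k*z) - log(k^2*z^2 + 1)/(2*k), Ne(k, 0)), (0, True))


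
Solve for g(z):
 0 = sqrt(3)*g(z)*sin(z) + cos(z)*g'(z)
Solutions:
 g(z) = C1*cos(z)^(sqrt(3))


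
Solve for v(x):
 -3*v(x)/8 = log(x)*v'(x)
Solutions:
 v(x) = C1*exp(-3*li(x)/8)


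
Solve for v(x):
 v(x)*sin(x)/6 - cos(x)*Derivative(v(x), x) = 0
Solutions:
 v(x) = C1/cos(x)^(1/6)


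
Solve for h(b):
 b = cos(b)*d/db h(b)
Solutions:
 h(b) = C1 + Integral(b/cos(b), b)


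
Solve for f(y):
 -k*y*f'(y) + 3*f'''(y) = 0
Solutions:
 f(y) = C1 + Integral(C2*airyai(3^(2/3)*k^(1/3)*y/3) + C3*airybi(3^(2/3)*k^(1/3)*y/3), y)


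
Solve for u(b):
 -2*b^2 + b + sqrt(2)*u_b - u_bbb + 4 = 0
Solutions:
 u(b) = C1 + C2*exp(-2^(1/4)*b) + C3*exp(2^(1/4)*b) + sqrt(2)*b^3/3 - sqrt(2)*b^2/4 - 2*sqrt(2)*b + 2*b


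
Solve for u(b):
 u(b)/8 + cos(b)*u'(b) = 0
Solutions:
 u(b) = C1*(sin(b) - 1)^(1/16)/(sin(b) + 1)^(1/16)


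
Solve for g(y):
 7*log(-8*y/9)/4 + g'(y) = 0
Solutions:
 g(y) = C1 - 7*y*log(-y)/4 + 7*y*(-3*log(2) + 1 + 2*log(3))/4


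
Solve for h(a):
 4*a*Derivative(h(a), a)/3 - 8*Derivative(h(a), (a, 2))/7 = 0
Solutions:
 h(a) = C1 + C2*erfi(sqrt(21)*a/6)


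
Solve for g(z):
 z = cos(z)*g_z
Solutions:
 g(z) = C1 + Integral(z/cos(z), z)


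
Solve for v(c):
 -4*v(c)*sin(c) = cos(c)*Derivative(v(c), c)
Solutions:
 v(c) = C1*cos(c)^4


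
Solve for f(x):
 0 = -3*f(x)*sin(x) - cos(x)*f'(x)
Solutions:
 f(x) = C1*cos(x)^3


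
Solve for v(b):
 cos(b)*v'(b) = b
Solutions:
 v(b) = C1 + Integral(b/cos(b), b)


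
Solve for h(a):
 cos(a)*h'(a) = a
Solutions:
 h(a) = C1 + Integral(a/cos(a), a)


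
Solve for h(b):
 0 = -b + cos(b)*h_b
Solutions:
 h(b) = C1 + Integral(b/cos(b), b)


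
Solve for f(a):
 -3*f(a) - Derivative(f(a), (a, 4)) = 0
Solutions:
 f(a) = (C1*sin(sqrt(2)*3^(1/4)*a/2) + C2*cos(sqrt(2)*3^(1/4)*a/2))*exp(-sqrt(2)*3^(1/4)*a/2) + (C3*sin(sqrt(2)*3^(1/4)*a/2) + C4*cos(sqrt(2)*3^(1/4)*a/2))*exp(sqrt(2)*3^(1/4)*a/2)


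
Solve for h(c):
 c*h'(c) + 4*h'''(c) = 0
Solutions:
 h(c) = C1 + Integral(C2*airyai(-2^(1/3)*c/2) + C3*airybi(-2^(1/3)*c/2), c)


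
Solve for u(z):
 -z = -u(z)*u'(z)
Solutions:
 u(z) = -sqrt(C1 + z^2)
 u(z) = sqrt(C1 + z^2)


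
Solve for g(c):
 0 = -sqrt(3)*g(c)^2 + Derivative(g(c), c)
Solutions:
 g(c) = -1/(C1 + sqrt(3)*c)


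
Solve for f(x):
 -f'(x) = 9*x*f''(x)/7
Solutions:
 f(x) = C1 + C2*x^(2/9)


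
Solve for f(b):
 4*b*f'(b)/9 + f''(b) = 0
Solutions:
 f(b) = C1 + C2*erf(sqrt(2)*b/3)


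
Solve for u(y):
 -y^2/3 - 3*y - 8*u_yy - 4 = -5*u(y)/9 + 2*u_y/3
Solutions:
 u(y) = C1*exp(y*(-1 + sqrt(41))/24) + C2*exp(-y*(1 + sqrt(41))/24) + 3*y^2/5 + 171*y/25 + 4086/125


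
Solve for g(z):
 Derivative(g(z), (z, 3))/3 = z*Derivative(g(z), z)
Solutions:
 g(z) = C1 + Integral(C2*airyai(3^(1/3)*z) + C3*airybi(3^(1/3)*z), z)


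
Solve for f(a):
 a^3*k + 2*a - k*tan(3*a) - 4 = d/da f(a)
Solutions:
 f(a) = C1 + a^4*k/4 + a^2 - 4*a + k*log(cos(3*a))/3


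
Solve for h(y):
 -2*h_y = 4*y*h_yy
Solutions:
 h(y) = C1 + C2*sqrt(y)


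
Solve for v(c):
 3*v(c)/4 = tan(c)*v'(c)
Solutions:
 v(c) = C1*sin(c)^(3/4)


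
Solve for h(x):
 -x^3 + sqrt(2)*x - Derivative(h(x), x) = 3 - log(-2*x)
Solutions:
 h(x) = C1 - x^4/4 + sqrt(2)*x^2/2 + x*log(-x) + x*(-4 + log(2))


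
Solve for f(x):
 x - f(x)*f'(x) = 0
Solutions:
 f(x) = -sqrt(C1 + x^2)
 f(x) = sqrt(C1 + x^2)


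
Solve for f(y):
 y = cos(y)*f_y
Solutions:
 f(y) = C1 + Integral(y/cos(y), y)


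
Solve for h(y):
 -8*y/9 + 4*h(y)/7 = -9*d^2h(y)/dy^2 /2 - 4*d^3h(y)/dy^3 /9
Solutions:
 h(y) = C1*exp(y*(-378 + 1701*21^(1/3)/(16*sqrt(30874) + 15565)^(1/3) + 21^(2/3)*(16*sqrt(30874) + 15565)^(1/3))/112)*sin(3*3^(1/6)*7^(1/3)*y*(-7^(1/3)*(16*sqrt(30874) + 15565)^(1/3) + 567*3^(2/3)/(16*sqrt(30874) + 15565)^(1/3))/112) + C2*exp(y*(-378 + 1701*21^(1/3)/(16*sqrt(30874) + 15565)^(1/3) + 21^(2/3)*(16*sqrt(30874) + 15565)^(1/3))/112)*cos(3*3^(1/6)*7^(1/3)*y*(-7^(1/3)*(16*sqrt(30874) + 15565)^(1/3) + 567*3^(2/3)/(16*sqrt(30874) + 15565)^(1/3))/112) + C3*exp(-y*(1701*21^(1/3)/(16*sqrt(30874) + 15565)^(1/3) + 189 + 21^(2/3)*(16*sqrt(30874) + 15565)^(1/3))/56) + 14*y/9


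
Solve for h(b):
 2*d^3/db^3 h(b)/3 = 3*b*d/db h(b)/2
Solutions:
 h(b) = C1 + Integral(C2*airyai(2^(1/3)*3^(2/3)*b/2) + C3*airybi(2^(1/3)*3^(2/3)*b/2), b)


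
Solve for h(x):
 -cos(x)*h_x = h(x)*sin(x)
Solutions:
 h(x) = C1*cos(x)


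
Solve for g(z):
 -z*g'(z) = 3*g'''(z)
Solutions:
 g(z) = C1 + Integral(C2*airyai(-3^(2/3)*z/3) + C3*airybi(-3^(2/3)*z/3), z)


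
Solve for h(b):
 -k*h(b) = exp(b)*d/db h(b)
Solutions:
 h(b) = C1*exp(k*exp(-b))


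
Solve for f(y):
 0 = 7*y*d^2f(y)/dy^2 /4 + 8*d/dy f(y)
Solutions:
 f(y) = C1 + C2/y^(25/7)


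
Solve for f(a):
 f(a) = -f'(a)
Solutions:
 f(a) = C1*exp(-a)


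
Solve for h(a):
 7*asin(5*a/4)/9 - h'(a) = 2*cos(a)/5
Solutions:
 h(a) = C1 + 7*a*asin(5*a/4)/9 + 7*sqrt(16 - 25*a^2)/45 - 2*sin(a)/5


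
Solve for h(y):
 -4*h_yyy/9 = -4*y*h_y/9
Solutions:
 h(y) = C1 + Integral(C2*airyai(y) + C3*airybi(y), y)


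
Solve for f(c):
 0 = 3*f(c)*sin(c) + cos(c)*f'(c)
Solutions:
 f(c) = C1*cos(c)^3


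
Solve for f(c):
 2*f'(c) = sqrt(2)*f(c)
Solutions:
 f(c) = C1*exp(sqrt(2)*c/2)


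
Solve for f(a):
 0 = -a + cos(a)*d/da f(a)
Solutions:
 f(a) = C1 + Integral(a/cos(a), a)


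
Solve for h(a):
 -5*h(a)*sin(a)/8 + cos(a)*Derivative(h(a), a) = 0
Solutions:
 h(a) = C1/cos(a)^(5/8)


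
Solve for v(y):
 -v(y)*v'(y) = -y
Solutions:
 v(y) = -sqrt(C1 + y^2)
 v(y) = sqrt(C1 + y^2)


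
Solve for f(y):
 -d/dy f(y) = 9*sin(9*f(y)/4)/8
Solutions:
 9*y/8 + 2*log(cos(9*f(y)/4) - 1)/9 - 2*log(cos(9*f(y)/4) + 1)/9 = C1


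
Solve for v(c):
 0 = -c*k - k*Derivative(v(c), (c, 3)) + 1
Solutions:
 v(c) = C1 + C2*c + C3*c^2 - c^4/24 + c^3/(6*k)


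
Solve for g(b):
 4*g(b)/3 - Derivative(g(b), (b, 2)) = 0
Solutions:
 g(b) = C1*exp(-2*sqrt(3)*b/3) + C2*exp(2*sqrt(3)*b/3)


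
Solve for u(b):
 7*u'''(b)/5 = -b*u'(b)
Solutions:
 u(b) = C1 + Integral(C2*airyai(-5^(1/3)*7^(2/3)*b/7) + C3*airybi(-5^(1/3)*7^(2/3)*b/7), b)


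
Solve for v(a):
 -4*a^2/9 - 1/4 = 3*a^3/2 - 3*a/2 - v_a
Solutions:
 v(a) = C1 + 3*a^4/8 + 4*a^3/27 - 3*a^2/4 + a/4


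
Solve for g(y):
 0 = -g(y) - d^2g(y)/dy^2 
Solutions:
 g(y) = C1*sin(y) + C2*cos(y)


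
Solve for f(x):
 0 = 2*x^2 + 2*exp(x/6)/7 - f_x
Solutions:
 f(x) = C1 + 2*x^3/3 + 12*exp(x/6)/7


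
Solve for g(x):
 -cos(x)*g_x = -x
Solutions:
 g(x) = C1 + Integral(x/cos(x), x)


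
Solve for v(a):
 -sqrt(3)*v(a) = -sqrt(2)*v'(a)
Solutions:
 v(a) = C1*exp(sqrt(6)*a/2)


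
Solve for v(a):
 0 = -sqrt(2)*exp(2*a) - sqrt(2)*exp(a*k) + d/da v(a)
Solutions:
 v(a) = C1 + sqrt(2)*exp(2*a)/2 + sqrt(2)*exp(a*k)/k


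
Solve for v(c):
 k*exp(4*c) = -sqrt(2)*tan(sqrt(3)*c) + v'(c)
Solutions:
 v(c) = C1 + k*exp(4*c)/4 - sqrt(6)*log(cos(sqrt(3)*c))/3


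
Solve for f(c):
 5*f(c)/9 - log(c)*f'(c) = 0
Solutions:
 f(c) = C1*exp(5*li(c)/9)


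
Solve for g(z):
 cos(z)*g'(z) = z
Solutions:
 g(z) = C1 + Integral(z/cos(z), z)


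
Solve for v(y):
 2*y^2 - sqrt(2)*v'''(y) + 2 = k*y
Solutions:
 v(y) = C1 + C2*y + C3*y^2 - sqrt(2)*k*y^4/48 + sqrt(2)*y^5/60 + sqrt(2)*y^3/6


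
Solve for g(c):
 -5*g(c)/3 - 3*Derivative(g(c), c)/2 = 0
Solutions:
 g(c) = C1*exp(-10*c/9)


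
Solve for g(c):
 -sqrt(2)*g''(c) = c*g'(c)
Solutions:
 g(c) = C1 + C2*erf(2^(1/4)*c/2)


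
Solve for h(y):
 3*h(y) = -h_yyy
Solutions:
 h(y) = C3*exp(-3^(1/3)*y) + (C1*sin(3^(5/6)*y/2) + C2*cos(3^(5/6)*y/2))*exp(3^(1/3)*y/2)


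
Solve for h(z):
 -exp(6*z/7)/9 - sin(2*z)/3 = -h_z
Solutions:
 h(z) = C1 + 7*exp(6*z/7)/54 - cos(2*z)/6


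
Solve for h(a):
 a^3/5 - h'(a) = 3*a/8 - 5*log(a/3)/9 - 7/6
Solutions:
 h(a) = C1 + a^4/20 - 3*a^2/16 + 5*a*log(a)/9 - 5*a*log(3)/9 + 11*a/18


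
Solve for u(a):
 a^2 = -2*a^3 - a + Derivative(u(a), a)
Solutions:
 u(a) = C1 + a^4/2 + a^3/3 + a^2/2


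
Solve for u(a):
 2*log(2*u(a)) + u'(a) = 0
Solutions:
 Integral(1/(log(_y) + log(2)), (_y, u(a)))/2 = C1 - a


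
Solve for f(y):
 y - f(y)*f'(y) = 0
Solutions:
 f(y) = -sqrt(C1 + y^2)
 f(y) = sqrt(C1 + y^2)


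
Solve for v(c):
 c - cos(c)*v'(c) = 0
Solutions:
 v(c) = C1 + Integral(c/cos(c), c)


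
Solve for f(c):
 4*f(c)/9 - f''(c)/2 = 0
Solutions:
 f(c) = C1*exp(-2*sqrt(2)*c/3) + C2*exp(2*sqrt(2)*c/3)


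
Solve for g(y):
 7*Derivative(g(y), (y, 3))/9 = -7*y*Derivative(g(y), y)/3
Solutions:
 g(y) = C1 + Integral(C2*airyai(-3^(1/3)*y) + C3*airybi(-3^(1/3)*y), y)


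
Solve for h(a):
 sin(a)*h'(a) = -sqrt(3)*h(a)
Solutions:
 h(a) = C1*(cos(a) + 1)^(sqrt(3)/2)/(cos(a) - 1)^(sqrt(3)/2)


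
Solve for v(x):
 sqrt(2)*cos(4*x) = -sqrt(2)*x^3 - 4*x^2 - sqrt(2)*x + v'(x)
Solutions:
 v(x) = C1 + sqrt(2)*x^4/4 + 4*x^3/3 + sqrt(2)*x^2/2 + sqrt(2)*sin(4*x)/4


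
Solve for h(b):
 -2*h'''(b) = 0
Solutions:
 h(b) = C1 + C2*b + C3*b^2


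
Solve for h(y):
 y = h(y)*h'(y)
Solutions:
 h(y) = -sqrt(C1 + y^2)
 h(y) = sqrt(C1 + y^2)


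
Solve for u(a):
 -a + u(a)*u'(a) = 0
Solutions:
 u(a) = -sqrt(C1 + a^2)
 u(a) = sqrt(C1 + a^2)


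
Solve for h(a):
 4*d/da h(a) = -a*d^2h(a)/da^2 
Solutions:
 h(a) = C1 + C2/a^3


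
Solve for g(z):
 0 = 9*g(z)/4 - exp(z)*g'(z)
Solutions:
 g(z) = C1*exp(-9*exp(-z)/4)


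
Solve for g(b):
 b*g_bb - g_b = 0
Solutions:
 g(b) = C1 + C2*b^2


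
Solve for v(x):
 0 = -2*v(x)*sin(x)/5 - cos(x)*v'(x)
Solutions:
 v(x) = C1*cos(x)^(2/5)


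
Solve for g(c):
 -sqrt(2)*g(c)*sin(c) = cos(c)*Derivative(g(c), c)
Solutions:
 g(c) = C1*cos(c)^(sqrt(2))


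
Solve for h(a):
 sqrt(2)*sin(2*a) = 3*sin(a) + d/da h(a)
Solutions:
 h(a) = C1 + sqrt(2)*sin(a)^2 + 3*cos(a)


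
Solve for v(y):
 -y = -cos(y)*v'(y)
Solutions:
 v(y) = C1 + Integral(y/cos(y), y)


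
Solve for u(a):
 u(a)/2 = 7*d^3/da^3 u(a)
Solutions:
 u(a) = C3*exp(14^(2/3)*a/14) + (C1*sin(14^(2/3)*sqrt(3)*a/28) + C2*cos(14^(2/3)*sqrt(3)*a/28))*exp(-14^(2/3)*a/28)


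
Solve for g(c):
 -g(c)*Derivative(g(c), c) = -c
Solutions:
 g(c) = -sqrt(C1 + c^2)
 g(c) = sqrt(C1 + c^2)


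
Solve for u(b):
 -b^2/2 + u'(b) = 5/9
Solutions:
 u(b) = C1 + b^3/6 + 5*b/9


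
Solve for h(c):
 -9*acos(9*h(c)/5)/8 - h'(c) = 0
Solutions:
 Integral(1/acos(9*_y/5), (_y, h(c))) = C1 - 9*c/8


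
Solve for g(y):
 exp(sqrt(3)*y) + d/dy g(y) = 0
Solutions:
 g(y) = C1 - sqrt(3)*exp(sqrt(3)*y)/3


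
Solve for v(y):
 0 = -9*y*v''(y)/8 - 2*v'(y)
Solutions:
 v(y) = C1 + C2/y^(7/9)
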